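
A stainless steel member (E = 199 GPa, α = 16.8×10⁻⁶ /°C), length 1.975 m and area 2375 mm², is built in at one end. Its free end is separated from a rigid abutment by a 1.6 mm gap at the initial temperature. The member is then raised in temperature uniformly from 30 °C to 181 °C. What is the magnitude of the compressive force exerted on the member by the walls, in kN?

P ≈ 816 kN

If the wall were absent the member would grow by αΔT L = 16.8×10⁻⁶ × 151 × 1975 = 5.01 mm.
This exceeds the 1.6 mm gap, so the wall pushes back. The portion of expansion that must be recovered elastically is δ_free − gap = 5.01 − 1.6 = 3.41 mm.
Compatibility: PL/(AE) = 3.41 mm, so σ = P/A = E × (3.41/1975) = 343.6 MPa.
P = σA = 343.6 × 2375 = 816.1 kN.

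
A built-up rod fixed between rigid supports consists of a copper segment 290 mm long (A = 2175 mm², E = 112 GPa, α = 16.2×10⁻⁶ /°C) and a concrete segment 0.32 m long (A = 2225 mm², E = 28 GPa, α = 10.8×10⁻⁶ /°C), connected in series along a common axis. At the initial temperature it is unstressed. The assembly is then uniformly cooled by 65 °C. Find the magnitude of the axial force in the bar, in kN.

Free thermal contraction of the whole bar: Σ αᵢΔT Lᵢ = 16.2×10⁻⁶×65×290 + 10.8×10⁻⁶×65×320 = 0.53 mm.
The rigid supports impose zero overall length change; the single axial force P common to all segments must satisfy P Σ Lᵢ/(AᵢEᵢ) = δ_free.
The series flexibility is Σ Lᵢ/(AᵢEᵢ) = 290/(2175×112×10³) + 320/(2225×28×10³) = 6.327×10⁻⁶ mm/N.
Hence P = δ_free / Σ(L/AE) = 0.53/6.327×10⁻⁶ = 83.77 kN (tensile).

P ≈ 83.8 kN (tensile)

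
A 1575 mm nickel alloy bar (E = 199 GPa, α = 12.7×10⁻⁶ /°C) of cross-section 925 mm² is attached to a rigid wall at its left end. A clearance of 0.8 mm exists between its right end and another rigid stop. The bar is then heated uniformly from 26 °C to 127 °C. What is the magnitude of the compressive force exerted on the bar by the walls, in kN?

Unrestrained expansion: δ_free = αΔT L = 12.7×10⁻⁶ × 101 × 1575 = 2.02 mm.
This exceeds the 0.8 mm gap, so the wall pushes back. The portion of expansion that must be recovered elastically is δ_free − gap = 2.02 − 0.8 = 1.22 mm.
So σ = E(δ_free − g)/L = 199×10³ × 1.22/1575 = 154.2 MPa.
P = σA = 154.2 × 925 = 142.6 kN.

P ≈ 143 kN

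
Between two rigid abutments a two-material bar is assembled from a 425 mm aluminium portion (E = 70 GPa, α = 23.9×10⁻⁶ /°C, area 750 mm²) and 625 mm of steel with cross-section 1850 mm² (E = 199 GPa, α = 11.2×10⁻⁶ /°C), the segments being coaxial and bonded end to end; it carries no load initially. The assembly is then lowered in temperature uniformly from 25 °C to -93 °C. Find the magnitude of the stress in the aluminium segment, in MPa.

σ ≈ 276 MPa (tensile)

With the walls removed the bar would change length by δ_free = Σ αᵢΔT Lᵢ = 23.9×10⁻⁶×118×425 + 11.2×10⁻⁶×118×625 = 2.025 mm.
The walls prevent any net length change, so an axial force P (same in every segment) develops. Compatibility: P · Σ Lᵢ/(AᵢEᵢ) = δ_free.
Σ Lᵢ/(AᵢEᵢ) = 425/(750×70×10³) + 625/(1850×199×10³) = 9.793×10⁻⁶ mm/N.
P = 2.025 / 9.793×10⁻⁶ = 206700 N = 206.7 kN, tensile.
σ_{aluminium} = P / A = 206700 / 750 = 275.7 MPa.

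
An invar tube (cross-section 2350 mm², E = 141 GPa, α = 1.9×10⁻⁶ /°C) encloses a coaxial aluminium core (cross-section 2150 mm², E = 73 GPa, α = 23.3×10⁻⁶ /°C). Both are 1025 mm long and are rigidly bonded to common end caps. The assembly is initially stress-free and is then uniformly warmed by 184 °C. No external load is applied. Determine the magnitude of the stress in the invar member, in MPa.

σ ≈ 178 MPa (tensile)

Both members must finish at the same length. With the larger α, the aluminium tends to over-expand; the plates restrain it, putting the aluminium in compression and the invar in tension. With no external load the two internal forces are equal and opposite, magnitude P.
Setting the final lengths equal and cancelling L: (α₁ − α₂)ΔT = P/(A₁E₁) + P/(A₂E₂).
|α₁ − α₂|·ΔT = 21.4×10⁻⁶ × 184 = 0.003938.
1/(A₁E₁) + 1/(A₂E₂) = 1/(2350×141×10³) + 1/(2150×73×10³) = 9.389×10⁻⁹ N⁻¹.
P = 0.003938 / 9.389×10⁻⁹ = 419400 N = 419.4 kN.
σ_{invar} = P/A₁ = 419400/2350 = 178.5 MPa, tensile.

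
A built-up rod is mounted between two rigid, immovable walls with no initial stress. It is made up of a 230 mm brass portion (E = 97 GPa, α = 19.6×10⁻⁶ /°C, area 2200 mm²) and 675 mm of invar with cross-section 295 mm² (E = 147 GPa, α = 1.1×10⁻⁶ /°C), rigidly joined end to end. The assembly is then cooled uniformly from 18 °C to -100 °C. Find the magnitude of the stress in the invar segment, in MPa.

σ ≈ 126 MPa (tensile)

With the walls removed the bar would change length by δ_free = Σ αᵢΔT Lᵢ = 19.6×10⁻⁶×118×230 + 1.1×10⁻⁶×118×675 = 0.6196 mm.
The rigid supports impose zero overall length change; the single axial force P common to all segments must satisfy P Σ Lᵢ/(AᵢEᵢ) = δ_free.
The series flexibility is Σ Lᵢ/(AᵢEᵢ) = 230/(2200×97×10³) + 675/(295×147×10³) = 1.664×10⁻⁵ mm/N.
So P = 0.6196 / 1.664×10⁻⁵ = 37.23 kN, tensile.
σ_{invar} = P / A = 37230 / 295 = 126.2 MPa.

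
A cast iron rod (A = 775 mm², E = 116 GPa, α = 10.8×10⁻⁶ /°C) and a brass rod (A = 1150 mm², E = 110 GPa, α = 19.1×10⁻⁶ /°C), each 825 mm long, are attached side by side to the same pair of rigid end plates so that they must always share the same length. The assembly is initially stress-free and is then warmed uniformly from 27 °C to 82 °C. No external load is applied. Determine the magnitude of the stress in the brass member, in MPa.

σ ≈ 20.9 MPa (compressive)

The brass has the larger α, so on heating it would change length more than the cast iron if both were free. The rigid plates force a common final length, so the brass is put into compression and the cast iron into tension, with equal and opposite forces P (no external load).
Compatibility of the two members (thermal + elastic change equal): (α₁ − α₂)ΔT = P·[1/(A₁E₁) + 1/(A₂E₂)].
|α₁ − α₂|·ΔT = 8.3×10⁻⁶ × 55 = 0.0004565.
1/(A₁E₁) + 1/(A₂E₂) = 1/(775×116×10³) + 1/(1150×110×10³) = 1.903×10⁻⁸ N⁻¹.
So P = 0.0004565 / 1.903×10⁻⁸ = 23.99 kN.
σ_{brass} = P/A₂ = 23990/1150 = 20.86 MPa, compressive.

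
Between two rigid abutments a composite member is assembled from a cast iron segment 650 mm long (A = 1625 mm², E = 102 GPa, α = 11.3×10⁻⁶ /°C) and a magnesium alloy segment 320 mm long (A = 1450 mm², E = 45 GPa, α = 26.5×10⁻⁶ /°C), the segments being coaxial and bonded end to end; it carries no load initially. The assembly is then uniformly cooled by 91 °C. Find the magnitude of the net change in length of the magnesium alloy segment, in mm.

|ΔL| ≈ 0.0285 mm

Free thermal contraction of the whole bar: Σ αᵢΔT Lᵢ = 11.3×10⁻⁶×91×650 + 26.5×10⁻⁶×91×320 = 1.44 mm.
The walls prevent any net length change, so an axial force P (same in every segment) develops. Compatibility: P · Σ Lᵢ/(AᵢEᵢ) = δ_free.
Σ Lᵢ/(AᵢEᵢ) = 650/(1625×102×10³) + 320/(1450×45×10³) = 8.826×10⁻⁶ mm/N.
So P = 1.44 / 8.826×10⁻⁶ = 163.2 kN, tensile.
For the magnesium alloy segment, free thermal change = 26.5×10⁻⁶×91×320 = 0.7717 mm and elastic change from P = 163200×320/(1450×45×10³) = 0.8002 mm; these oppose, so the net change is 0.0285 mm (segment lengthens).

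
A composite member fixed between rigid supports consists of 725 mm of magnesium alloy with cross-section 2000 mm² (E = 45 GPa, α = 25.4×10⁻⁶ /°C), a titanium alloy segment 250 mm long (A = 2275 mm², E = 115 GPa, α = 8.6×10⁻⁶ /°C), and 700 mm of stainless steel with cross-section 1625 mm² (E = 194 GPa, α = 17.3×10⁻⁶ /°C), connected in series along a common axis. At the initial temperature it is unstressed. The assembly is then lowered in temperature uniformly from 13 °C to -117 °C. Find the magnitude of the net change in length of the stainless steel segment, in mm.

|ΔL| ≈ 0.735 mm

Free thermal contraction of the whole bar: Σ αᵢΔT Lᵢ = 25.4×10⁻⁶×130×725 + 8.6×10⁻⁶×130×250 + 17.3×10⁻⁶×130×700 = 4.248 mm.
Since the ends are fixed, an axial force P builds up, equal in every segment, with P · Σ Lᵢ/(AᵢEᵢ) = δ_free.
Σ Lᵢ/(AᵢEᵢ) = 725/(2000×45×10³) + 250/(2275×115×10³) + 700/(1625×194×10³) = 1.123×10⁻⁵ mm/N.
P = 4.248 / 1.123×10⁻⁵ = 378200 N = 378.2 kN, tensile.
For the stainless steel segment, free thermal change = 17.3×10⁻⁶×130×700 = 1.574 mm and elastic change from P = 378200×700/(1625×194×10³) = 0.8398 mm; these oppose, so the net change is 0.735 mm (segment shortens).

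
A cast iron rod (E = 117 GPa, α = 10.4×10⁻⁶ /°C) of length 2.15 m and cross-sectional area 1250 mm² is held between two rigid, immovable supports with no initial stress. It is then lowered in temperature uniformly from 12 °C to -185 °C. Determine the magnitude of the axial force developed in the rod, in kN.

The ends cannot move, so σ = EαΔT = 117×10³ × 10.4×10⁻⁶ × 197 = 239.7 MPa.
Axial force P = σA = 239.7 × 1250 = 299600 N = 299.6 kN, tensile.

P ≈ 300 kN (tensile)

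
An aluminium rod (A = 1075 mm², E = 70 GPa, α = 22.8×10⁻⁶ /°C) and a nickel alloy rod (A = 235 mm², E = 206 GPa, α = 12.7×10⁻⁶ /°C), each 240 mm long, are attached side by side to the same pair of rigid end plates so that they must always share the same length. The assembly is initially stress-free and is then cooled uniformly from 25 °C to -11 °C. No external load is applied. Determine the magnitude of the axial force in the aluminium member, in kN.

The aluminium has the larger α, so on cooling it would change length more than the nickel alloy if both were free. The rigid plates force a common final length, so the aluminium is put into tension and the nickel alloy into compression, with equal and opposite forces P (no external load).
Equating the net (thermal + elastic) strains gives |α₁ − α₂|·ΔT = P·[1/(A₁E₁) + 1/(A₂E₂)].
|α₁ − α₂|·ΔT = 10.1×10⁻⁶ × 36 = 0.0003636.
1/(A₁E₁) + 1/(A₂E₂) = 1/(1075×70×10³) + 1/(235×206×10³) = 3.395×10⁻⁸ N⁻¹.
So P = 0.0003636 / 3.395×10⁻⁸ = 10.71 kN.

P ≈ 10.7 kN (tensile in the aluminium)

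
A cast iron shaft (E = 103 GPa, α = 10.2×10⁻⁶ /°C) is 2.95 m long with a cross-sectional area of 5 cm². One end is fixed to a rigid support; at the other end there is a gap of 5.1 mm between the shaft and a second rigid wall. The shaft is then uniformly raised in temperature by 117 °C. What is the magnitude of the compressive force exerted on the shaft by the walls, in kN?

P ≈ 0 kN

If the wall were absent the shaft would grow by αΔT L = 10.2×10⁻⁶ × 117 × 2950 = 3.521 mm.
This is smaller than the 5.1 mm clearance, so the shaft expands freely without reaching the stop — the stress is zero.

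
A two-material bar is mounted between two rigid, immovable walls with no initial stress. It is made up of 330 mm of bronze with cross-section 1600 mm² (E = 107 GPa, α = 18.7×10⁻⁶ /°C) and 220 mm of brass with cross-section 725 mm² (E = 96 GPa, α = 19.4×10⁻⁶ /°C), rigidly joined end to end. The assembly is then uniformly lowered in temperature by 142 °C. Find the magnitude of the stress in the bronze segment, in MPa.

σ ≈ 182 MPa (tensile)

With the walls removed the bar would change length by δ_free = Σ αᵢΔT Lᵢ = 18.7×10⁻⁶×142×330 + 19.4×10⁻⁶×142×220 = 1.482 mm.
Since the ends are fixed, an axial force P builds up, equal in every segment, with P · Σ Lᵢ/(AᵢEᵢ) = δ_free.
Σ Lᵢ/(AᵢEᵢ) = 330/(1600×107×10³) + 220/(725×96×10³) = 5.088×10⁻⁶ mm/N.
So P = 1.482 / 5.088×10⁻⁶ = 291.3 kN, tensile.
σ_{bronze} = P / A = 291300 / 1600 = 182.1 MPa.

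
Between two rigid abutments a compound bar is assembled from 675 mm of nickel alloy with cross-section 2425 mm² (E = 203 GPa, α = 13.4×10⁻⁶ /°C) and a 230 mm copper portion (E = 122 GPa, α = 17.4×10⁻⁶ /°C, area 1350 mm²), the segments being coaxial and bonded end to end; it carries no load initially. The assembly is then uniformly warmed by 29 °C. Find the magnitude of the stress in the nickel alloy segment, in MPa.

σ ≈ 56.4 MPa (compressive)

With the walls removed the bar would change length by δ_free = Σ αᵢΔT Lᵢ = 13.4×10⁻⁶×29×675 + 17.4×10⁻⁶×29×230 = 0.3784 mm.
Since the ends are fixed, an axial force P builds up, equal in every segment, with P · Σ Lᵢ/(AᵢEᵢ) = δ_free.
The series flexibility is Σ Lᵢ/(AᵢEᵢ) = 675/(2425×203×10³) + 230/(1350×122×10³) = 2.768×10⁻⁶ mm/N.
P = 0.3784 / 2.768×10⁻⁶ = 136700 N = 136.7 kN, compressive.
σ_{nickel alloy} = P / A = 136700 / 2425 = 56.37 MPa.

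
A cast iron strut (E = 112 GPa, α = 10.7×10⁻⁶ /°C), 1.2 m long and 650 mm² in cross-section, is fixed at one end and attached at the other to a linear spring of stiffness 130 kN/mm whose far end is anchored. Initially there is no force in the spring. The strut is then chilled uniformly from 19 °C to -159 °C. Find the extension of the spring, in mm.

If the spring were absent the strut would shorten by αΔT L = 10.7×10⁻⁶ × 178 × 1200 = 2.286 mm.
With a force P in the spring, the elastic change of the strut is PL/(AE) and that of the spring is P/k; compatibility requires their sum to equal δ_free.
So P = δ_free / [L/(AE) + 1/k] = 2.286 / [ 1200/(650×112×10³) + 1/(130×10³) ].
P = 2.286 / 2.418×10⁻⁵ = 94540 N.
Spring extension = P/k = 94540/(130×10³) = 0.7272 mm.

δ ≈ 0.727 mm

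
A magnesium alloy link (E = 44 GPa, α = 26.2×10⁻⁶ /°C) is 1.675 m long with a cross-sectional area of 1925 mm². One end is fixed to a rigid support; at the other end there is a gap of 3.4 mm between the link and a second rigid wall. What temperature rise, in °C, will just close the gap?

Contact occurs when the free expansion equals the gap: αΔT L = 3.4 mm.
So ΔT = g/(αL) = 3.4/(26.2×10⁻⁶ × 1675) = 77.48 °C.

ΔT ≈ 77.5 °C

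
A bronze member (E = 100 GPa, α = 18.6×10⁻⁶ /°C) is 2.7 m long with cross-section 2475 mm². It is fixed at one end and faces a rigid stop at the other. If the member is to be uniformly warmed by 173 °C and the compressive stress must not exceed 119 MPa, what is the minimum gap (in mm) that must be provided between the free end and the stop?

g ≈ 5.48 mm

Free expansion if unrestrained: δ_free = αΔT L = 18.6×10⁻⁶ × 173 × 2700 = 8.688 mm.
A stress of 119 MPa corresponds to the wall pushing the member back by σL/E = 119×2700/(100×10³) = 3.213 mm.
The gap must absorb the remainder: g_min = 8.688 − 3.213 = 5.475 mm.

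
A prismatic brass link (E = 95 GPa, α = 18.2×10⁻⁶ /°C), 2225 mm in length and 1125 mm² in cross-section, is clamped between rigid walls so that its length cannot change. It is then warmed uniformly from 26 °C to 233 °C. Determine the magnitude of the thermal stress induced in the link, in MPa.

σ ≈ 358 MPa (compressive)

The supports are rigid, so the total axial strain is zero. The restrained thermal strain is ε = αΔT = 18.2×10⁻⁶ × 207 = 3767.4×10⁻⁶.
Hence σ = E·αΔT = 95×10³ × 3767.4×10⁻⁶ = 357.9 MPa, compressive.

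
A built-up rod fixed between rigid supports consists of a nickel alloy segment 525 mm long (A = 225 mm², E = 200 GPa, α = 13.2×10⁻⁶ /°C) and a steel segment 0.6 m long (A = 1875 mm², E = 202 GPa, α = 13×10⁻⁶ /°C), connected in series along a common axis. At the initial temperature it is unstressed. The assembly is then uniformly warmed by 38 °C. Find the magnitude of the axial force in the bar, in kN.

With the walls removed the bar would change length by δ_free = Σ αᵢΔT Lᵢ = 13.2×10⁻⁶×38×525 + 13×10⁻⁶×38×600 = 0.5597 mm.
The walls prevent any net length change, so an axial force P (same in every segment) develops. Compatibility: P · Σ Lᵢ/(AᵢEᵢ) = δ_free.
Σ Lᵢ/(AᵢEᵢ) = 525/(225×200×10³) + 600/(1875×202×10³) = 1.325×10⁻⁵ mm/N.
Hence P = δ_free / Σ(L/AE) = 0.5597/1.325×10⁻⁵ = 42.24 kN (compressive).

P ≈ 42.2 kN (compressive)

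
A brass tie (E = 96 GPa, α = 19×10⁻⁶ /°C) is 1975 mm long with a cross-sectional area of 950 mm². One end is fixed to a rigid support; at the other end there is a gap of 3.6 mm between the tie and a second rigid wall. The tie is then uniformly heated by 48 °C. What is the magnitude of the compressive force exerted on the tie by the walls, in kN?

P ≈ 0 kN

Unrestrained expansion: δ_free = αΔT L = 19×10⁻⁶ × 48 × 1975 = 1.801 mm.
This is smaller than the 3.6 mm clearance, so the tie expands freely without reaching the stop — the stress is zero.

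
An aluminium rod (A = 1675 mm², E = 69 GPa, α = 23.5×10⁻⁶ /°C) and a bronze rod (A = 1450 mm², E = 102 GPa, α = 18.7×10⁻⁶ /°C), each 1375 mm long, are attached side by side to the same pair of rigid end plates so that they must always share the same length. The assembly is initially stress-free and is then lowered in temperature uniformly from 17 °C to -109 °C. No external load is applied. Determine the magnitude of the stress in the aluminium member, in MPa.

σ ≈ 23.4 MPa (tensile)

The aluminium has the larger α, so on cooling it would change length more than the bronze if both were free. The rigid plates force a common final length, so the aluminium is put into tension and the bronze into compression, with equal and opposite forces P (no external load).
Equating the net (thermal + elastic) strains gives |α₁ − α₂|·ΔT = P·[1/(A₁E₁) + 1/(A₂E₂)].
|α₁ − α₂|·ΔT = 4.8×10⁻⁶ × 126 = 0.0006048.
1/(A₁E₁) + 1/(A₂E₂) = 1/(1675×69×10³) + 1/(1450×102×10³) = 1.541×10⁻⁸ N⁻¹.
So P = 0.0006048 / 1.541×10⁻⁸ = 39.24 kN.
σ_{aluminium} = P/A₁ = 39240/1675 = 23.43 MPa, tensile.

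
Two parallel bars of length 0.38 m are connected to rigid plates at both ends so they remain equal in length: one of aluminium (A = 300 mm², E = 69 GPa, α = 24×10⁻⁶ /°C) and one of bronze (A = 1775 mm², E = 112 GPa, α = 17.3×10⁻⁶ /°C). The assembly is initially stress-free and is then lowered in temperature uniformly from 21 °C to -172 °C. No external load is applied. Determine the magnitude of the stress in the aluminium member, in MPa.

σ ≈ 80.8 MPa (tensile)

Equilibrium of a rigid end plate with no external load gives equal and opposite internal forces ±P in the two members. Since α_{aluminium} > α_{bronze}, cooling drives the aluminium into tension and the bronze into compression.
Compatibility of the two members (thermal + elastic change equal): (α₁ − α₂)ΔT = P·[1/(A₁E₁) + 1/(A₂E₂)].
|α₁ − α₂|·ΔT = 6.7×10⁻⁶ × 193 = 0.001293.
1/(A₁E₁) + 1/(A₂E₂) = 1/(300×69×10³) + 1/(1775×112×10³) = 5.334×10⁻⁸ N⁻¹.
P = 0.001293 / 5.334×10⁻⁸ = 24240 N = 24.24 kN.
σ_{aluminium} = P/A₁ = 24240/300 = 80.81 MPa, tensile.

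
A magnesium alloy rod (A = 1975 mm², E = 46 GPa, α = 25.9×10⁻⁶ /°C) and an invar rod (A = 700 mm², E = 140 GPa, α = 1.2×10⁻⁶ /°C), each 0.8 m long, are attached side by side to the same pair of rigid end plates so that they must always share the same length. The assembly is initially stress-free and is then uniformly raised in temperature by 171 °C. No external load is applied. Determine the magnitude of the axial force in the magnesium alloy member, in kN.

The magnesium alloy has the larger α, so on heating it would change length more than the invar if both were free. The rigid plates force a common final length, so the magnesium alloy is put into compression and the invar into tension, with equal and opposite forces P (no external load).
Compatibility of the two members (thermal + elastic change equal): (α₁ − α₂)ΔT = P·[1/(A₁E₁) + 1/(A₂E₂)].
|α₁ − α₂|·ΔT = 24.7×10⁻⁶ × 171 = 0.004224.
1/(A₁E₁) + 1/(A₂E₂) = 1/(1975×46×10³) + 1/(700×140×10³) = 2.121×10⁻⁸ N⁻¹.
So P = 0.004224 / 2.121×10⁻⁸ = 199.1 kN.

P ≈ 199 kN (compressive in the magnesium alloy)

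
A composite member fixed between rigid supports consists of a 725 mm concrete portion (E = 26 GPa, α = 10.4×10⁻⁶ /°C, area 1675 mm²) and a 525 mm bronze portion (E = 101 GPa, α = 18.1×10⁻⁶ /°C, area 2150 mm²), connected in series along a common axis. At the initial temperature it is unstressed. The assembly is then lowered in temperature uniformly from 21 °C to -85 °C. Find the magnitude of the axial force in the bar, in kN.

If the supports were absent, the total length change would be Σ αᵢΔT Lᵢ = 10.4×10⁻⁶×106×725 + 18.1×10⁻⁶×106×525 = 1.807 mm.
The rigid supports impose zero overall length change; the single axial force P common to all segments must satisfy P Σ Lᵢ/(AᵢEᵢ) = δ_free.
The series flexibility is Σ Lᵢ/(AᵢEᵢ) = 725/(1675×26×10³) + 525/(2150×101×10³) = 1.907×10⁻⁵ mm/N.
P = 1.807 / 1.907×10⁻⁵ = 94750 N = 94.75 kN, tensile.

P ≈ 94.8 kN (tensile)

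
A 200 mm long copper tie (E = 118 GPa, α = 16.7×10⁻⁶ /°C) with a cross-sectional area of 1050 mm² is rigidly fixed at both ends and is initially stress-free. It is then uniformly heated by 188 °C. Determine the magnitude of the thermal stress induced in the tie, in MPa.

σ ≈ 370 MPa (compressive)

With length fixed, the mechanical strain must cancel the thermal strain αΔT = 16.7×10⁻⁶ × 188 = 3139.6×10⁻⁶.
Hence σ = E·αΔT = 118×10³ × 3139.6×10⁻⁶ = 370.5 MPa, compressive.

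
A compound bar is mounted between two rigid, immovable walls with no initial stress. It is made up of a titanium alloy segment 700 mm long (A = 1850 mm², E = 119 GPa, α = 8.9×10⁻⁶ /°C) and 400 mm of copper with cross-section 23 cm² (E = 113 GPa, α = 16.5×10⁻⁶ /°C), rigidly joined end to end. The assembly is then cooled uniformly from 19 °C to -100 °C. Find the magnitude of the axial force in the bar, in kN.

Free thermal contraction of the whole bar: Σ αᵢΔT Lᵢ = 8.9×10⁻⁶×119×700 + 16.5×10⁻⁶×119×400 = 1.527 mm.
Since the ends are fixed, an axial force P builds up, equal in every segment, with P · Σ Lᵢ/(AᵢEᵢ) = δ_free.
Σ Lᵢ/(AᵢEᵢ) = 700/(1850×119×10³) + 400/(2300×113×10³) = 4.719×10⁻⁶ mm/N.
P = 1.527 / 4.719×10⁻⁶ = 323600 N = 323.6 kN, tensile.

P ≈ 324 kN (tensile)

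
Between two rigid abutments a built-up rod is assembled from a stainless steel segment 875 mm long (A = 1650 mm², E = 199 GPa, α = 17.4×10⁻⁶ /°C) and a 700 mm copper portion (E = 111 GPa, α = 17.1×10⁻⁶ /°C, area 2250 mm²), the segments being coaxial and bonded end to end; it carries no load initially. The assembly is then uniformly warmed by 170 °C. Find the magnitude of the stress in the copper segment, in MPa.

σ ≈ 376 MPa (compressive)

If the supports were absent, the total length change would be Σ αᵢΔT Lᵢ = 17.4×10⁻⁶×170×875 + 17.1×10⁻⁶×170×700 = 4.623 mm.
The rigid supports impose zero overall length change; the single axial force P common to all segments must satisfy P Σ Lᵢ/(AᵢEᵢ) = δ_free.
Σ Lᵢ/(AᵢEᵢ) = 875/(1650×199×10³) + 700/(2250×111×10³) = 5.468×10⁻⁶ mm/N.
So P = 4.623 / 5.468×10⁻⁶ = 845.5 kN, compressive.
σ_{copper} = P / A = 845500 / 2250 = 375.8 MPa.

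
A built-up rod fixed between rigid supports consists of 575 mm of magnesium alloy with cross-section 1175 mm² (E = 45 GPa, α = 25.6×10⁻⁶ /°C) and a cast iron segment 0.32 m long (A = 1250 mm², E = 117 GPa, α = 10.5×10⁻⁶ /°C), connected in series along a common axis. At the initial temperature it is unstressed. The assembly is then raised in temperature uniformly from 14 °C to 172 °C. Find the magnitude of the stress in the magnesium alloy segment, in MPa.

σ ≈ 186 MPa (compressive)

Free thermal expansion of the whole bar: Σ αᵢΔT Lᵢ = 25.6×10⁻⁶×158×575 + 10.5×10⁻⁶×158×320 = 2.857 mm.
The walls prevent any net length change, so an axial force P (same in every segment) develops. Compatibility: P · Σ Lᵢ/(AᵢEᵢ) = δ_free.
The series flexibility is Σ Lᵢ/(AᵢEᵢ) = 575/(1175×45×10³) + 320/(1250×117×10³) = 1.306×10⁻⁵ mm/N.
P = 2.857 / 1.306×10⁻⁵ = 218700 N = 218.7 kN, compressive.
σ_{magnesium alloy} = P / A = 218700 / 1175 = 186.1 MPa.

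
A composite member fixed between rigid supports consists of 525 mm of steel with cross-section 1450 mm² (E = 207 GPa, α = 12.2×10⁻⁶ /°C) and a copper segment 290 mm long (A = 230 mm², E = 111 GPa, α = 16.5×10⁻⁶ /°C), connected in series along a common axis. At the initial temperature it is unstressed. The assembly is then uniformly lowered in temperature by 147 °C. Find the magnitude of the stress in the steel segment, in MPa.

σ ≈ 86.5 MPa (tensile)

With the walls removed the bar would change length by δ_free = Σ αᵢΔT Lᵢ = 12.2×10⁻⁶×147×525 + 16.5×10⁻⁶×147×290 = 1.645 mm.
Since the ends are fixed, an axial force P builds up, equal in every segment, with P · Σ Lᵢ/(AᵢEᵢ) = δ_free.
Σ Lᵢ/(AᵢEᵢ) = 525/(1450×207×10³) + 290/(230×111×10³) = 1.311×10⁻⁵ mm/N.
Hence P = δ_free / Σ(L/AE) = 1.645/1.311×10⁻⁵ = 125.5 kN (tensile).
σ_{steel} = P / A = 125500 / 1450 = 86.54 MPa.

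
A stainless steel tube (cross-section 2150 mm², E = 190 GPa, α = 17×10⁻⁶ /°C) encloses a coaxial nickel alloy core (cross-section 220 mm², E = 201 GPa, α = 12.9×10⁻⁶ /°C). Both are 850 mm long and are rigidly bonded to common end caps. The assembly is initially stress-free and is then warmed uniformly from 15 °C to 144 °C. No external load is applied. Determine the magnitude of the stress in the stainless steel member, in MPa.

σ ≈ 9.82 MPa (compressive)

Both members must finish at the same length. With the larger α, the stainless steel tends to over-expand; the plates restrain it, putting the stainless steel in compression and the nickel alloy in tension. With no external load the two internal forces are equal and opposite, magnitude P.
Equating the net (thermal + elastic) strains gives |α₁ − α₂|·ΔT = P·[1/(A₁E₁) + 1/(A₂E₂)].
|α₁ − α₂|·ΔT = 4.1×10⁻⁶ × 129 = 0.0005289.
1/(A₁E₁) + 1/(A₂E₂) = 1/(2150×190×10³) + 1/(220×201×10³) = 2.506×10⁻⁸ N⁻¹.
P = 0.0005289 / 2.506×10⁻⁸ = 21100 N = 21.1 kN.
σ_{stainless steel} = P/A₁ = 21100/2150 = 9.816 MPa, compressive.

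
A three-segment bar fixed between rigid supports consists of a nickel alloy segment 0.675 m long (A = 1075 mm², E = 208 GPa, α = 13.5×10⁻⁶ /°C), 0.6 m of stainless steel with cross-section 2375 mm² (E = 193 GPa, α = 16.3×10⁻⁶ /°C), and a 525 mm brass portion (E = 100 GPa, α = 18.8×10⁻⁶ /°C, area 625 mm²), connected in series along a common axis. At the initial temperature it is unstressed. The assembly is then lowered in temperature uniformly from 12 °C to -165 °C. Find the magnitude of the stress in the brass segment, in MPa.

Free thermal contraction of the whole bar: Σ αᵢΔT Lᵢ = 13.5×10⁻⁶×177×675 + 16.3×10⁻⁶×177×600 + 18.8×10⁻⁶×177×525 = 5.091 mm.
Since the ends are fixed, an axial force P builds up, equal in every segment, with P · Σ Lᵢ/(AᵢEᵢ) = δ_free.
Σ Lᵢ/(AᵢEᵢ) = 675/(1075×208×10³) + 600/(2375×193×10³) + 525/(625×100×10³) = 1.273×10⁻⁵ mm/N.
So P = 5.091 / 1.273×10⁻⁵ = 400 kN, tensile.
σ_{brass} = P / A = 400000 / 625 = 640 MPa.

σ ≈ 640 MPa (tensile)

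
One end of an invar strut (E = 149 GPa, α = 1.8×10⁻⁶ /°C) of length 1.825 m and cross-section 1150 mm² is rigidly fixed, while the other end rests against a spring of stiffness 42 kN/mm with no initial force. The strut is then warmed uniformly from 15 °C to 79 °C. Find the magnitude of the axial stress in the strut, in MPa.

σ ≈ 5.31 MPa (compressive)

If the spring were absent the strut would lengthen by αΔT L = 1.8×10⁻⁶ × 64 × 1825 = 0.2102 mm.
With a force P in the spring, the elastic change of the strut is PL/(AE) and that of the spring is P/k; compatibility requires their sum to equal δ_free.
So P = δ_free / [L/(AE) + 1/k] = 0.2102 / [ 1825/(1150×149×10³) + 1/(42×10³) ].
P = 0.2102 / 3.446×10⁻⁵ = 6101 N.
σ = P/A = 6101/1150 = 5.305 MPa.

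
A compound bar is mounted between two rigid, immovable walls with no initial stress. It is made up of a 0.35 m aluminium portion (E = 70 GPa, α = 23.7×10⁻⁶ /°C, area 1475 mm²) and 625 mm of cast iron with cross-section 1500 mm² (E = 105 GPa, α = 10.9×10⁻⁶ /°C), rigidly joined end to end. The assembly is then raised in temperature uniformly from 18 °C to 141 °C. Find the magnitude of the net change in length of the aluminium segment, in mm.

With the walls removed the bar would change length by δ_free = Σ αᵢΔT Lᵢ = 23.7×10⁻⁶×123×350 + 10.9×10⁻⁶×123×625 = 1.858 mm.
The rigid supports impose zero overall length change; the single axial force P common to all segments must satisfy P Σ Lᵢ/(AᵢEᵢ) = δ_free.
The series flexibility is Σ Lᵢ/(AᵢEᵢ) = 350/(1475×70×10³) + 625/(1500×105×10³) = 7.358×10⁻⁶ mm/N.
So P = 1.858 / 7.358×10⁻⁶ = 252.5 kN, compressive.
For the aluminium segment, free thermal change = 23.7×10⁻⁶×123×350 = 1.02 mm and elastic change from P = 252500×350/(1475×70×10³) = 0.8561 mm; these oppose, so the net change is 0.164 mm (segment lengthens).

|ΔL| ≈ 0.164 mm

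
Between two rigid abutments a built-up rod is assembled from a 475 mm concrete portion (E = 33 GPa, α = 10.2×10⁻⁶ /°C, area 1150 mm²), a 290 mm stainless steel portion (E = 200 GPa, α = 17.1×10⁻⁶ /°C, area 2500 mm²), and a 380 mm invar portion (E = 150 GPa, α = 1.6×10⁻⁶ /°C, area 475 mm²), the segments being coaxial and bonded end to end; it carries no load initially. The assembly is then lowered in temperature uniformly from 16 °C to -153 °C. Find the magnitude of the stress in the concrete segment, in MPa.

σ ≈ 83 MPa (tensile)

If the supports were absent, the total length change would be Σ αᵢΔT Lᵢ = 10.2×10⁻⁶×169×475 + 17.1×10⁻⁶×169×290 + 1.6×10⁻⁶×169×380 = 1.76 mm.
The rigid supports impose zero overall length change; the single axial force P common to all segments must satisfy P Σ Lᵢ/(AᵢEᵢ) = δ_free.
The series flexibility is Σ Lᵢ/(AᵢEᵢ) = 475/(1150×33×10³) + 290/(2500×200×10³) + 380/(475×150×10³) = 1.843×10⁻⁵ mm/N.
Hence P = δ_free / Σ(L/AE) = 1.76/1.843×10⁻⁵ = 95.48 kN (tensile).
σ_{concrete} = P / A = 95480 / 1150 = 83.02 MPa.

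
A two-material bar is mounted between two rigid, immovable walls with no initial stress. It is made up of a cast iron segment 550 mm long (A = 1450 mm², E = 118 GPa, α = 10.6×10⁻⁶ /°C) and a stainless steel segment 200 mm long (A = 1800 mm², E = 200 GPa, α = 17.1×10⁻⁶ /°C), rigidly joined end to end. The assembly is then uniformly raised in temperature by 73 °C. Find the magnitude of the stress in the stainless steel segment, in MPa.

σ ≈ 99.5 MPa (compressive)

With the walls removed the bar would change length by δ_free = Σ αᵢΔT Lᵢ = 10.6×10⁻⁶×73×550 + 17.1×10⁻⁶×73×200 = 0.6752 mm.
The walls prevent any net length change, so an axial force P (same in every segment) develops. Compatibility: P · Σ Lᵢ/(AᵢEᵢ) = δ_free.
The series flexibility is Σ Lᵢ/(AᵢEᵢ) = 550/(1450×118×10³) + 200/(1800×200×10³) = 3.77×10⁻⁶ mm/N.
So P = 0.6752 / 3.77×10⁻⁶ = 179.1 kN, compressive.
σ_{stainless steel} = P / A = 179100 / 1800 = 99.51 MPa.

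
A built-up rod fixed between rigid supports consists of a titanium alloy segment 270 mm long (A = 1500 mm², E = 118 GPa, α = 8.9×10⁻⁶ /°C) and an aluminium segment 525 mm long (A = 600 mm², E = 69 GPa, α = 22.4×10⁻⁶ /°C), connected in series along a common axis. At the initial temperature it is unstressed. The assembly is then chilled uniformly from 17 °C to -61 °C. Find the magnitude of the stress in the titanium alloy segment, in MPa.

If the supports were absent, the total length change would be Σ αᵢΔT Lᵢ = 8.9×10⁻⁶×78×270 + 22.4×10⁻⁶×78×525 = 1.105 mm.
The rigid supports impose zero overall length change; the single axial force P common to all segments must satisfy P Σ Lᵢ/(AᵢEᵢ) = δ_free.
Σ Lᵢ/(AᵢEᵢ) = 270/(1500×118×10³) + 525/(600×69×10³) = 1.421×10⁻⁵ mm/N.
P = 1.105 / 1.421×10⁻⁵ = 77760 N = 77.76 kN, tensile.
σ_{titanium alloy} = P / A = 77760 / 1500 = 51.84 MPa.

σ ≈ 51.8 MPa (tensile)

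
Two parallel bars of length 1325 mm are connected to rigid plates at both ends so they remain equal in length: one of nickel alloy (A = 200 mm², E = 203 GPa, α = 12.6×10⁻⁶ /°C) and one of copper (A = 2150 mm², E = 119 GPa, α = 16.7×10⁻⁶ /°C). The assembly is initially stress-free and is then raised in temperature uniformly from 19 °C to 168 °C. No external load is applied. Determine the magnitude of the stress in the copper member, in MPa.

σ ≈ 9.96 MPa (compressive)

Equilibrium of a rigid end plate with no external load gives equal and opposite internal forces ±P in the two members. Since α_{copper} > α_{nickel alloy}, heating drives the copper into compression and the nickel alloy into tension.
Compatibility of the two members (thermal + elastic change equal): (α₁ − α₂)ΔT = P·[1/(A₁E₁) + 1/(A₂E₂)].
|α₁ − α₂|·ΔT = 4.1×10⁻⁶ × 149 = 0.0006109.
1/(A₁E₁) + 1/(A₂E₂) = 1/(200×203×10³) + 1/(2150×119×10³) = 2.854×10⁻⁸ N⁻¹.
So P = 0.0006109 / 2.854×10⁻⁸ = 21.41 kN.
σ_{copper} = P/A₂ = 21410/2150 = 9.956 MPa, compressive.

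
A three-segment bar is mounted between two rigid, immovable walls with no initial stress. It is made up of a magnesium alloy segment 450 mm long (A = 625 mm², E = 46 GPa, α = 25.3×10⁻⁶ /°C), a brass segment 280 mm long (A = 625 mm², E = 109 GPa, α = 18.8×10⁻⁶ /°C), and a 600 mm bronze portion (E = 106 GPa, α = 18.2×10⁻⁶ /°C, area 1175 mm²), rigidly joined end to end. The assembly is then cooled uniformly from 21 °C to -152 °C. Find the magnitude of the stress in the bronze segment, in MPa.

σ ≈ 165 MPa (tensile)

With the walls removed the bar would change length by δ_free = Σ αᵢΔT Lᵢ = 25.3×10⁻⁶×173×450 + 18.8×10⁻⁶×173×280 + 18.2×10⁻⁶×173×600 = 4.769 mm.
The rigid supports impose zero overall length change; the single axial force P common to all segments must satisfy P Σ Lᵢ/(AᵢEᵢ) = δ_free.
Σ Lᵢ/(AᵢEᵢ) = 450/(625×46×10³) + 280/(625×109×10³) + 600/(1175×106×10³) = 2.458×10⁻⁵ mm/N.
P = 4.769 / 2.458×10⁻⁵ = 194000 N = 194 kN, tensile.
σ_{bronze} = P / A = 194000 / 1175 = 165.1 MPa.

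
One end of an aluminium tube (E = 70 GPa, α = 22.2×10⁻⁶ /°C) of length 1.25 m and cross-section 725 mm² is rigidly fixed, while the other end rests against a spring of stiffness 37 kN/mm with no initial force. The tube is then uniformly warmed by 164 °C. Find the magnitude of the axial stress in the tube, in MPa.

σ ≈ 122 MPa (compressive)

The unrestrained thermal change is αΔT L = 22.2×10⁻⁶ × 164 × 1250 = 4.551 mm.
Let P be the compressive force at the spring. The tube shortens elastically by PL/(AE) and the spring compresses by P/k; together these equal δ_free.
So P = δ_free / [L/(AE) + 1/k] = 4.551 / [ 1250/(725×70×10³) + 1/(37×10³) ].
P = 4.551 / 5.166×10⁻⁵ = 88100 N.
σ = P/A = 88100/725 = 121.5 MPa.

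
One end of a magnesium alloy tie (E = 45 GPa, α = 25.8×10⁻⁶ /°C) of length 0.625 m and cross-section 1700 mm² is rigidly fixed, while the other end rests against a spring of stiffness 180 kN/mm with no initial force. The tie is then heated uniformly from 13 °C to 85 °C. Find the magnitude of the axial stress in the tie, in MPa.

σ ≈ 49.8 MPa (compressive)

The unrestrained thermal change is αΔT L = 25.8×10⁻⁶ × 72 × 625 = 1.161 mm.
With a force P in the spring, the elastic change of the tie is PL/(AE) and that of the spring is P/k; compatibility requires their sum to equal δ_free.
P [ L/(AE) + 1/k ] = δ_free → P [ 625/(1700×45×10³) + 1/(180×10³) ] = 1.161.
P = 1.161 / 1.373×10⁻⁵ = 84590 N.
σ = P/A = 84590/1700 = 49.76 MPa.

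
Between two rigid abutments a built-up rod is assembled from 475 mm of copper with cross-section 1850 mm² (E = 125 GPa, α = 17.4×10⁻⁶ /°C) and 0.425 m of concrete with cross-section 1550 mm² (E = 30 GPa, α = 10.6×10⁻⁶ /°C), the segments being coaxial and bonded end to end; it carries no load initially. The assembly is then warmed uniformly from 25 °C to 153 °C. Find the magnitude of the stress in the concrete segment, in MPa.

Free thermal expansion of the whole bar: Σ αᵢΔT Lᵢ = 17.4×10⁻⁶×128×475 + 10.6×10⁻⁶×128×425 = 1.635 mm.
The rigid supports impose zero overall length change; the single axial force P common to all segments must satisfy P Σ Lᵢ/(AᵢEᵢ) = δ_free.
The series flexibility is Σ Lᵢ/(AᵢEᵢ) = 475/(1850×125×10³) + 425/(1550×30×10³) = 1.119×10⁻⁵ mm/N.
Hence P = δ_free / Σ(L/AE) = 1.635/1.119×10⁻⁵ = 146 kN (compressive).
σ_{concrete} = P / A = 146000 / 1550 = 94.21 MPa.

σ ≈ 94.2 MPa (compressive)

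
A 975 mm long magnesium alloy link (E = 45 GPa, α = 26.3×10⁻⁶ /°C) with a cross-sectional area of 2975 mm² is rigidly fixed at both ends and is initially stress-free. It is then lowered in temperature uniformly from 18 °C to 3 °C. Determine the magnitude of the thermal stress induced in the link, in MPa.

Because both ends are immovable the net strain is zero, and the suppressed thermal strain is αΔT = 26.3×10⁻⁶ × 15 = 394.5×10⁻⁶.
σ = EαΔT = 45×10³ × 26.3×10⁻⁶ × 15 = 17.75 MPa (tensile; the link is trying to contract).

σ ≈ 17.8 MPa (tensile)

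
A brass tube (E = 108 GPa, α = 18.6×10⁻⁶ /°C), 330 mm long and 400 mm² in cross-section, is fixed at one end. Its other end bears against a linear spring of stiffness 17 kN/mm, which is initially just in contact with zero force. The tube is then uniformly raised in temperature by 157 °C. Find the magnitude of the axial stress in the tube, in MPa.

σ ≈ 36.2 MPa (compressive)

Free thermal expansion: δ_free = αΔT L = 18.6×10⁻⁶ × 157 × 330 = 0.9637 mm.
With a force P in the spring, the elastic change of the tube is PL/(AE) and that of the spring is P/k; compatibility requires their sum to equal δ_free.
P [ L/(AE) + 1/k ] = δ_free → P [ 330/(400×108×10³) + 1/(17×10³) ] = 0.9637.
P = 0.9637 / 6.646×10⁻⁵ = 14500 N.
σ = P/A = 14500/400 = 36.25 MPa.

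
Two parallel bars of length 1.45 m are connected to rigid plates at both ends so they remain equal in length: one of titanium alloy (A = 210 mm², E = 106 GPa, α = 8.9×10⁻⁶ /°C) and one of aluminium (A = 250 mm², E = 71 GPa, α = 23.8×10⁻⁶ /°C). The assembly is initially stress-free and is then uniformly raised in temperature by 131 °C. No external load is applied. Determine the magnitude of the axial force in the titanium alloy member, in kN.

Equilibrium of a rigid end plate with no external load gives equal and opposite internal forces ±P in the two members. Since α_{aluminium} > α_{titanium alloy}, heating drives the aluminium into compression and the titanium alloy into tension.
Compatibility of the two members (thermal + elastic change equal): (α₁ − α₂)ΔT = P·[1/(A₁E₁) + 1/(A₂E₂)].
|α₁ − α₂|·ΔT = 14.9×10⁻⁶ × 131 = 0.001952.
1/(A₁E₁) + 1/(A₂E₂) = 1/(210×106×10³) + 1/(250×71×10³) = 1.013×10⁻⁷ N⁻¹.
P = 0.001952 / 1.013×10⁻⁷ = 19280 N = 19.28 kN.

P ≈ 19.3 kN (tensile in the titanium alloy)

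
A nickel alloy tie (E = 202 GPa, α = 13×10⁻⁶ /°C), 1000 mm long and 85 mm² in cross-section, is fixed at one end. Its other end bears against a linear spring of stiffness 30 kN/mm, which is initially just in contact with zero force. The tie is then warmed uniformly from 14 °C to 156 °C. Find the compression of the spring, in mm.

δ ≈ 0.672 mm

Free thermal expansion: δ_free = αΔT L = 13×10⁻⁶ × 142 × 1000 = 1.846 mm.
With a force P in the spring, the elastic change of the tie is PL/(AE) and that of the spring is P/k; compatibility requires their sum to equal δ_free.
So P = δ_free / [L/(AE) + 1/k] = 1.846 / [ 1000/(85×202×10³) + 1/(30×10³) ].
P = 1.846 / 9.157×10⁻⁵ = 20160 N.
Spring compression = P/k = 20160/(30×10³) = 0.6719 mm.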